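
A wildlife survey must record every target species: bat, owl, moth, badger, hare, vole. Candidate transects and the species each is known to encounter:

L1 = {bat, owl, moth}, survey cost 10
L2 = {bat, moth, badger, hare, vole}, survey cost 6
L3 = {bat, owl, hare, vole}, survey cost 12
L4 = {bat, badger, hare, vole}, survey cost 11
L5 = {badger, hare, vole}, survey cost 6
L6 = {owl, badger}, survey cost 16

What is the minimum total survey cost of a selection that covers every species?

16

L1, L2 cover every species at survey cost 10 + 6 = 16.
Any cover uses at least 2 transects; among all covering selections none totals below 16.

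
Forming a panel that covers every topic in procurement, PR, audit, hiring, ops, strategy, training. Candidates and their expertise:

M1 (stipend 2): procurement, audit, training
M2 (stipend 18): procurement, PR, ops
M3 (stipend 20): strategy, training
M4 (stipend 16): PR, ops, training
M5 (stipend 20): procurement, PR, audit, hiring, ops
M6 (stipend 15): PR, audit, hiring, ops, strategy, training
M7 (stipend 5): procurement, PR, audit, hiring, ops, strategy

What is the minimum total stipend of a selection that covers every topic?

M1, M7 cover every topic at stipend 2 + 5 = 7.
Any cover uses at least 2 members; among all covering selections none totals below 7.

7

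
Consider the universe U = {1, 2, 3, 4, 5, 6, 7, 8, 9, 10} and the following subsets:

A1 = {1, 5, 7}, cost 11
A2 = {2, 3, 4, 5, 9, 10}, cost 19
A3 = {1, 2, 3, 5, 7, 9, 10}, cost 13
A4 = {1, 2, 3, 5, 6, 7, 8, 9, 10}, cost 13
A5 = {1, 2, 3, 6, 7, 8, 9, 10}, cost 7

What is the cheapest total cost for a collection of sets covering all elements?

26

A2, A5 cover every element at cost 19 + 7 = 26.
Any cover uses at least 2 sets; among all covering selections none totals below 26.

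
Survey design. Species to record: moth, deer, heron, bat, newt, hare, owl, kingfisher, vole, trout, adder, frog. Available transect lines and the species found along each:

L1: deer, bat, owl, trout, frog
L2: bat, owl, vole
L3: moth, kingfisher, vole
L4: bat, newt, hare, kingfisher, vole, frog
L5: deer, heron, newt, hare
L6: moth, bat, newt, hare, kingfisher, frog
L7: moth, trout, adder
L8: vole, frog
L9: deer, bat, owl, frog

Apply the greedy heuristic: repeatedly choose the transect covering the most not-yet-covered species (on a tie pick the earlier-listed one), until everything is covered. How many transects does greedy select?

Pick 1: L4 covers 6 new species (bat, newt, hare, kingfisher, vole, frog).
Pick 2: L1 covers 3 new species (deer, owl, trout).
Pick 3: L7 covers 2 new species (moth, adder).
Pick 4: L5 covers 1 new species (heron).
Greedy uses 4 transects.

4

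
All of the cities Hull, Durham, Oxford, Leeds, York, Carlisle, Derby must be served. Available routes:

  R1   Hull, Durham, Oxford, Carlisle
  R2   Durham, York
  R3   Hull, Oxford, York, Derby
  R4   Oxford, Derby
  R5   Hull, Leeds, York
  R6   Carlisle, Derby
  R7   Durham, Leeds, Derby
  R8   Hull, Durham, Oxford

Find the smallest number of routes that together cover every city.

R1, R2, R7 together cover {Hull, Durham, Oxford, Leeds, York, Carlisle, Derby} — every city.
No 2 of the 8 routes cover everything (all 28 pairs fall short), so 3 is minimum.

3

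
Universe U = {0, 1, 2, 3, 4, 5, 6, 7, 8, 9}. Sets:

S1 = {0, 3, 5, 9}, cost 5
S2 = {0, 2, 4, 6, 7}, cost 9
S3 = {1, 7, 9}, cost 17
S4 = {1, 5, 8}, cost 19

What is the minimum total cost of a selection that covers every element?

33

S1, S2, S4 cover every element at cost 5 + 9 + 19 = 33.
Any cover uses at least 3 sets; among all covering selections none totals below 33.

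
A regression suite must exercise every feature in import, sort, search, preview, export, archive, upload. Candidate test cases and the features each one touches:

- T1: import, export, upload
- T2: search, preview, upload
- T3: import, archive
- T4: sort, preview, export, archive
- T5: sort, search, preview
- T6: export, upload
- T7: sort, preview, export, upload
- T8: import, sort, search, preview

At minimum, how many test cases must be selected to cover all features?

T1, T2, T4 together cover {import, sort, search, preview, export, archive, upload} — every feature.
No 2 of the 8 test cases cover everything (all 28 pairs fall short), so 3 is minimum.

3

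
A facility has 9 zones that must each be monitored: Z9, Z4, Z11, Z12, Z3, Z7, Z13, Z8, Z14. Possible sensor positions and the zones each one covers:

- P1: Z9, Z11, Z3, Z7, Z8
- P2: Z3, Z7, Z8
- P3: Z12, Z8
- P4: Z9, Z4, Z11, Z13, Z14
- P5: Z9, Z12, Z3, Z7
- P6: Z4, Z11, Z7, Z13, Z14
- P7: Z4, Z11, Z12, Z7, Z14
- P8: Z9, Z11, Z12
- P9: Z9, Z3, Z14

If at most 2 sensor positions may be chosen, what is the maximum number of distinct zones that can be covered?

8

Choosing P1, P4 covers {Z9, Z4, Z11, Z3, Z7, Z13, Z8, Z14} — 8 zones.
No choice of 2 sensor positions does better; here Z12 is left uncovered.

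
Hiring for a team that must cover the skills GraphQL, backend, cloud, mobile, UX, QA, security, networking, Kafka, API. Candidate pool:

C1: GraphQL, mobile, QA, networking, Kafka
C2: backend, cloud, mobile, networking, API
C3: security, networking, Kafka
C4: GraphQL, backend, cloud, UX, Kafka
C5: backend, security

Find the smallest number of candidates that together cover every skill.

4

C1, C2, C3, C4 together cover {GraphQL, backend, cloud, mobile, UX, QA, security, networking, Kafka, API} — every skill.
No 3 of the 5 candidates cover everything (all 10 triples fall short), so 4 is minimum.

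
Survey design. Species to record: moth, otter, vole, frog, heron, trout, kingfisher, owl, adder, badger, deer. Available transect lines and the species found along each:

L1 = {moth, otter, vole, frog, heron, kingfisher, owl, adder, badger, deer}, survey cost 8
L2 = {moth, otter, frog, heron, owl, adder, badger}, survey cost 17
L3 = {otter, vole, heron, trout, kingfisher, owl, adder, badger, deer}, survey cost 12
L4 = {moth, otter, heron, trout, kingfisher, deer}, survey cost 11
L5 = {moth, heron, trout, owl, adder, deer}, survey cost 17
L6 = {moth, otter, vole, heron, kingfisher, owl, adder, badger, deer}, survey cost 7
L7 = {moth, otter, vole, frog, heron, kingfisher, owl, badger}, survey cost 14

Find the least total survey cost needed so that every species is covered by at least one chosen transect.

L1, L4 cover every species at survey cost 8 + 11 = 19.
Any cover uses at least 2 transects; among all covering selections none totals below 19.
Greedy by coverage-per-survey cost would pick L6, L1, L4 for 26 — worse than the optimum 19.

19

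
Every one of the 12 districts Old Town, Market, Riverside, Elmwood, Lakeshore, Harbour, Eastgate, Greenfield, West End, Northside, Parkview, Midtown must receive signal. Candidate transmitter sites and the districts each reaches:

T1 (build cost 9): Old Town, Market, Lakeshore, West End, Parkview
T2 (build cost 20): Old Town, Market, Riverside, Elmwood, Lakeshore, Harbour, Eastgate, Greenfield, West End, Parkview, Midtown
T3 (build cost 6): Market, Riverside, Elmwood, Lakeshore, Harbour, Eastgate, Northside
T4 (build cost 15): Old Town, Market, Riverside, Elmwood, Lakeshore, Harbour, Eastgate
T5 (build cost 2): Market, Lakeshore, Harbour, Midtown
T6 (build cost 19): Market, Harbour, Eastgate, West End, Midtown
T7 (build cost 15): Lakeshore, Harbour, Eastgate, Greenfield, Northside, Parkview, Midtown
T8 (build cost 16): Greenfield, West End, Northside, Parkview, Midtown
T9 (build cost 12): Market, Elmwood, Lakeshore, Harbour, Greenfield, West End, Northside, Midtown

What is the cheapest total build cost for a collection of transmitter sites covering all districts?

26

T2, T3 cover every district at build cost 20 + 6 = 26.
Any cover uses at least 2 transmitter sites; among all covering selections none totals below 26.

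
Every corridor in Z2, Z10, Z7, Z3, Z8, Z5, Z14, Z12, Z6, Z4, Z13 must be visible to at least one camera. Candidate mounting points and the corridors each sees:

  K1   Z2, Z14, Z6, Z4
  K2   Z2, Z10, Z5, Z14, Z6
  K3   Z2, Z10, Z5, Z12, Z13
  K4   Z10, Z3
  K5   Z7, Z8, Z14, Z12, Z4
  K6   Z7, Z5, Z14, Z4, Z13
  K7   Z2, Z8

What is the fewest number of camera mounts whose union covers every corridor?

4

K1, K3, K4, K5 together cover {Z2, Z10, Z7, Z3, Z8, Z5, Z14, Z12, Z6, Z4, Z13} — every corridor.
No 3 of the 7 camera mounts cover everything (all 35 triples fall short), so 4 is minimum.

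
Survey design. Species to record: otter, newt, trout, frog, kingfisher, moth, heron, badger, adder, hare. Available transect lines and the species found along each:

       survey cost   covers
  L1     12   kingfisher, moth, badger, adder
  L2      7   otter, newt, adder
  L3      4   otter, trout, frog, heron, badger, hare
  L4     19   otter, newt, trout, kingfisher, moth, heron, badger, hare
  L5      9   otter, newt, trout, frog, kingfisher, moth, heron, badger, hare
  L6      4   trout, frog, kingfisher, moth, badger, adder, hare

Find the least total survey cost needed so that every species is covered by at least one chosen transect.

L5, L6 cover every species at survey cost 9 + 4 = 13.
Any cover uses at least 2 transects; among all covering selections none totals below 13.
Greedy by coverage-per-survey cost would pick L6, L3, L2 for 15 — worse than the optimum 13.

13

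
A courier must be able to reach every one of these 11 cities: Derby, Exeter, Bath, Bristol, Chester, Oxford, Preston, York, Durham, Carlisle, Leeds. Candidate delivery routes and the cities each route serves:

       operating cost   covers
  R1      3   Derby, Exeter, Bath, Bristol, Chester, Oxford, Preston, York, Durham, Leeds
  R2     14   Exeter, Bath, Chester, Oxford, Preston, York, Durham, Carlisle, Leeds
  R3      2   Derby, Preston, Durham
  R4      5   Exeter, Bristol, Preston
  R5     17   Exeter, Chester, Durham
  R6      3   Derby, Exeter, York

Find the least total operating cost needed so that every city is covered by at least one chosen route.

17

R1, R2 cover every city at operating cost 3 + 14 = 17.
Any cover uses at least 2 routes; among all covering selections none totals below 17.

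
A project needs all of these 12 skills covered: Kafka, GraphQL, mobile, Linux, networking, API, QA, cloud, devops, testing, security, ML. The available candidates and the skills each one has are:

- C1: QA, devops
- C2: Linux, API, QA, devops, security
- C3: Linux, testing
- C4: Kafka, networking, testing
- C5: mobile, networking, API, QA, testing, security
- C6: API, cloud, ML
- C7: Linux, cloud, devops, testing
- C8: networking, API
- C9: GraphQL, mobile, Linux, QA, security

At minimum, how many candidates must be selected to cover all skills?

4

C1, C4, C6, C9 together cover {Kafka, GraphQL, mobile, Linux, networking, API, QA, cloud, devops, testing, security, ML} — every skill.
No 3 of the 9 candidates cover everything (all 84 triples fall short), so 4 is minimum.
Greedy (largest uncovered first) would take C5, C7, C4, C6, C9 — 5 candidates — but 4 suffice.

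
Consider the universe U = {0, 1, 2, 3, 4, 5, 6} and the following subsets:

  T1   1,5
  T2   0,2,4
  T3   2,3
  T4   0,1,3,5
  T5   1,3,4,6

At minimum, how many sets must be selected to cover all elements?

T1, T2, T5 together cover {0, 1, 2, 3, 4, 5, 6} — every element.
No 2 of the 5 sets cover everything (all 10 pairs fall short), so 3 is minimum.

3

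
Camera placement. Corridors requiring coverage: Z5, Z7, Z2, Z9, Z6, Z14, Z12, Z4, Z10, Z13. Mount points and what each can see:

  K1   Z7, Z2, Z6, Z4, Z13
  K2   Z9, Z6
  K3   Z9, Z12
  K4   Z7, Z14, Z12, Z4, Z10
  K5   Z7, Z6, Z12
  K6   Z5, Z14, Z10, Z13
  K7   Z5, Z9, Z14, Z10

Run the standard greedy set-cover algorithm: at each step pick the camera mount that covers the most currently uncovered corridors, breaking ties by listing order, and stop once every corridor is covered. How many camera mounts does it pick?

3

Pick 1: K1 covers 5 new corridors (Z7, Z2, Z6, Z4, Z13).
Pick 2: K7 covers 4 new corridors (Z5, Z9, Z14, Z10).
Pick 3: K3 covers 1 new corridors (Z12).
Greedy uses 3 camera mounts.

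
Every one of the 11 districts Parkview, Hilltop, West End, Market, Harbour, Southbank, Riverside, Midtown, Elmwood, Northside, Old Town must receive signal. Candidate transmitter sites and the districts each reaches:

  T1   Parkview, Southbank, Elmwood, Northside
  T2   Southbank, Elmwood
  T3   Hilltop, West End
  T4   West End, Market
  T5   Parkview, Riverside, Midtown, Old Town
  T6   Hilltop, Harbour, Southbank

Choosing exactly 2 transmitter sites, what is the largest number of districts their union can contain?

7

Choosing T1, T5 covers {Parkview, Southbank, Riverside, Midtown, Elmwood, Northside, Old Town} — 7 districts.
No choice of 2 transmitter sites does better; here Hilltop, West End, Market, Harbour are left uncovered.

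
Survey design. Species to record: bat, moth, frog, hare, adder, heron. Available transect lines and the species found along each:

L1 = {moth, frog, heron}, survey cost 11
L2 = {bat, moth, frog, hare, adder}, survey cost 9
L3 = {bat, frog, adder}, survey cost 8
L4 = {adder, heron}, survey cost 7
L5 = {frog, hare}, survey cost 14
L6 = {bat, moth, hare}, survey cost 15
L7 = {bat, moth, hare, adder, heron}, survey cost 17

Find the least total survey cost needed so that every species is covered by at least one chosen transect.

L2, L4 cover every species at survey cost 9 + 7 = 16.
Any cover uses at least 2 transects; among all covering selections none totals below 16.

16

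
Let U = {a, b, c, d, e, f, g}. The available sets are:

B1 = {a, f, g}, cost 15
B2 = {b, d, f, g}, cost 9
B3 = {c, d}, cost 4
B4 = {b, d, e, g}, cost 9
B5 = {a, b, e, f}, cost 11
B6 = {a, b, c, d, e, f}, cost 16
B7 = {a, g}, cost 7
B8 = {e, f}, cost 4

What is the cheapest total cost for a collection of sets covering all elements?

B3, B5, B7 cover every element at cost 4 + 11 + 7 = 22.
Any cover uses at least 2 sets; among all covering selections none totals below 22.

22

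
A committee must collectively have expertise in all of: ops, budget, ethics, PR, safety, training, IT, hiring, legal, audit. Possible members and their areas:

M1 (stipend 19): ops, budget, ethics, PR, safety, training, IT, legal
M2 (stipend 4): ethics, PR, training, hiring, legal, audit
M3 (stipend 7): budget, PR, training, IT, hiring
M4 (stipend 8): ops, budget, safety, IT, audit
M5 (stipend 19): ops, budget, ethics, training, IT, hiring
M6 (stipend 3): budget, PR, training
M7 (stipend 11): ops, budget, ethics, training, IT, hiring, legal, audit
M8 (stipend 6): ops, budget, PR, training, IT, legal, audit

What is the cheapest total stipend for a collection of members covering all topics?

M2, M4 cover every topic at stipend 4 + 8 = 12.
Any cover uses at least 2 members; among all covering selections none totals below 12.

12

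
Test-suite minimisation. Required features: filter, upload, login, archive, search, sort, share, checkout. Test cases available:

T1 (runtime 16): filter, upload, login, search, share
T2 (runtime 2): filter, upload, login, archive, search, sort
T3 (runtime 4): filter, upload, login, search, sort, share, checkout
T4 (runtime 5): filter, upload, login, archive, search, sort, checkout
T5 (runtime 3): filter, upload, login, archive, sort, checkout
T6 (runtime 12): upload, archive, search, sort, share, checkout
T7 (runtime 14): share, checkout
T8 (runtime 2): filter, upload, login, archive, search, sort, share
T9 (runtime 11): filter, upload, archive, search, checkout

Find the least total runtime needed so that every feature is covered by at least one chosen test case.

5

T5, T8 cover every feature at runtime 3 + 2 = 5.
Any cover uses at least 2 test cases; among all covering selections none totals below 5.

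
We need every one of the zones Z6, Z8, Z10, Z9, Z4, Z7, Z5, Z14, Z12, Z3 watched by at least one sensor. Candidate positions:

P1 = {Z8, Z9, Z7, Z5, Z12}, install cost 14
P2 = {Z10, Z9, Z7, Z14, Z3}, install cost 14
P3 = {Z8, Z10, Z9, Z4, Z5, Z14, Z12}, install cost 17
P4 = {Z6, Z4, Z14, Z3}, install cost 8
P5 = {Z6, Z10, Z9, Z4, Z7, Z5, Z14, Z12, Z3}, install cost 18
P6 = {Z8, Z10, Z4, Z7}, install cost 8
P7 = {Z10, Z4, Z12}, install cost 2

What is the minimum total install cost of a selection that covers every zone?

P1, P4, P7 cover every zone at install cost 14 + 8 + 2 = 24.
Any cover uses at least 2 sensor positions; among all covering selections none totals below 24.

24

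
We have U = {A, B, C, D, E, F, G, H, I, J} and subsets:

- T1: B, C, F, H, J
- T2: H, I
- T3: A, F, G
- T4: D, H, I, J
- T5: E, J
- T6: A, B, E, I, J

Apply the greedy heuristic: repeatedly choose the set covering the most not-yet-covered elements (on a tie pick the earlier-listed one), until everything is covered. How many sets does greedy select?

Pick 1: T1 covers 5 new elements (B, C, F, H, J).
Pick 2: T6 covers 3 new elements (A, E, I).
Pick 3: T3 covers 1 new elements (G).
Pick 4: T4 covers 1 new elements (D).
Greedy uses 4 sets.

4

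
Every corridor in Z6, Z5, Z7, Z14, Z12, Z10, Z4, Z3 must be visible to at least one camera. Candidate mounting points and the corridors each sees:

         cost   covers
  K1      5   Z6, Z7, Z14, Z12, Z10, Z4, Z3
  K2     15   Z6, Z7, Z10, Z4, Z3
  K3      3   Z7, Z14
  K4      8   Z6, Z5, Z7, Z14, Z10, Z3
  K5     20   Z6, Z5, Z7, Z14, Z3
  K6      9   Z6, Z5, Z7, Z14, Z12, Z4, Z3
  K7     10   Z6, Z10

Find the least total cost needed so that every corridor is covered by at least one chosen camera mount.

K1, K4 cover every corridor at cost 5 + 8 = 13.
Any cover uses at least 2 camera mounts; among all covering selections none totals below 13.

13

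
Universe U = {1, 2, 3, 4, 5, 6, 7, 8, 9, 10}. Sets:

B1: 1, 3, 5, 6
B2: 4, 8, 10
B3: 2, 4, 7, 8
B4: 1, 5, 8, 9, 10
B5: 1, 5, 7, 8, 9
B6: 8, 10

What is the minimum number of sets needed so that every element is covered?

B1, B3, B4 together cover {1, 2, 3, 4, 5, 6, 7, 8, 9, 10} — every element.
No 2 of the 6 sets cover everything (all 15 pairs fall short), so 3 is minimum.

3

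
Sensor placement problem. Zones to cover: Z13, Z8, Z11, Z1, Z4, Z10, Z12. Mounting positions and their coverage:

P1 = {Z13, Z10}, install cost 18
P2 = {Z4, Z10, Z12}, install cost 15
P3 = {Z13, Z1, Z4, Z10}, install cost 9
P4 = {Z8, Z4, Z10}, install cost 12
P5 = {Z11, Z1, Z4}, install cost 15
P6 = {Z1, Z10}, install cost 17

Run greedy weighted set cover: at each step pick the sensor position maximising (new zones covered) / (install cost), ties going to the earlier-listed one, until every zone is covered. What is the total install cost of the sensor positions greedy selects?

51

Pick 1: P3 adds 4 new (Z13, Z1, Z4, Z10) at install cost 9 (ratio 4/9).
Pick 2: P4 adds 1 new (Z8) at install cost 12 (ratio 1/12).
Pick 3: P2 adds 1 new (Z12) at install cost 15 (ratio 1/15).
Pick 4: P5 adds 1 new (Z11) at install cost 15 (ratio 1/15).
Greedy total install cost: 9 + 12 + 15 + 15 = 51.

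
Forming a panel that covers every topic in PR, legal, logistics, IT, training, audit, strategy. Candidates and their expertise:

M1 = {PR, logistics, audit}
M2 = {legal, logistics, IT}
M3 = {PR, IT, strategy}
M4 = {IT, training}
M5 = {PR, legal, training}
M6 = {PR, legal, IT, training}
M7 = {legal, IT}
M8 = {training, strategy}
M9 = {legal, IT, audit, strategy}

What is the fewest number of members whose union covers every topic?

3

M1, M2, M8 together cover {PR, legal, logistics, IT, training, audit, strategy} — every topic.
No 2 of the 9 members cover everything (all 36 pairs fall short), so 3 is minimum.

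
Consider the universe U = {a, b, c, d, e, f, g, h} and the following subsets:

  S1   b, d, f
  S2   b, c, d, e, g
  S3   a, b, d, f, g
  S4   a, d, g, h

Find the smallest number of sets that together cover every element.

S1, S2, S4 together cover {a, b, c, d, e, f, g, h} — every element.
No 2 of the 4 sets cover everything (all 6 pairs fall short), so 3 is minimum.

3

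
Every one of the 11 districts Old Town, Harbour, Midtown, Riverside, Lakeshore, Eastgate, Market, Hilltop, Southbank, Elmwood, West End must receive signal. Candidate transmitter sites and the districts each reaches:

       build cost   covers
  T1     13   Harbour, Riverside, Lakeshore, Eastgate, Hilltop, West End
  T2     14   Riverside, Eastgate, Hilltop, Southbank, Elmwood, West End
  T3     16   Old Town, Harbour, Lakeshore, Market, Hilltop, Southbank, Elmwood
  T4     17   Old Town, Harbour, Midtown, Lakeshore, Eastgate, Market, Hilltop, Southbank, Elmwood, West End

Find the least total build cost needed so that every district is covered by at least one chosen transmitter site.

30

T1, T4 cover every district at build cost 13 + 17 = 30.
Any cover uses at least 2 transmitter sites; among all covering selections none totals below 30.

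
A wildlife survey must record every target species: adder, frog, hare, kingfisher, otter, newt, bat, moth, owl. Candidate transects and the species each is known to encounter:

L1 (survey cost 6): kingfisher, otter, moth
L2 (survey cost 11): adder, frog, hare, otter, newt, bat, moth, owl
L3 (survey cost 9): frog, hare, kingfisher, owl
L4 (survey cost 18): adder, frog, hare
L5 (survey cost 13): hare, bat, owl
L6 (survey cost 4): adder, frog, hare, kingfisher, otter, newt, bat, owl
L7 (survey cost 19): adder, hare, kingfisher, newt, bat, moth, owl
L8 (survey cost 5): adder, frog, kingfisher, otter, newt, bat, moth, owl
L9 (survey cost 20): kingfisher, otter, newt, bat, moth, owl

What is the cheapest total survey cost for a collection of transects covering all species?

L6, L8 cover every species at survey cost 4 + 5 = 9.
Any cover uses at least 2 transects; among all covering selections none totals below 9.

9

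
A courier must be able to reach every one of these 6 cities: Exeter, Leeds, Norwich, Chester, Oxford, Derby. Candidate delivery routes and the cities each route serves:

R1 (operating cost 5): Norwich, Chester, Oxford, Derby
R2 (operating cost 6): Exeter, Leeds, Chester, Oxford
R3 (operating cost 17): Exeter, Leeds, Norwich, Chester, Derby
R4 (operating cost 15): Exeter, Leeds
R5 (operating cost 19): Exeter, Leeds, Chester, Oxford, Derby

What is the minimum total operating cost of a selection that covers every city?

R1, R2 cover every city at operating cost 5 + 6 = 11.
Any cover uses at least 2 routes; among all covering selections none totals below 11.

11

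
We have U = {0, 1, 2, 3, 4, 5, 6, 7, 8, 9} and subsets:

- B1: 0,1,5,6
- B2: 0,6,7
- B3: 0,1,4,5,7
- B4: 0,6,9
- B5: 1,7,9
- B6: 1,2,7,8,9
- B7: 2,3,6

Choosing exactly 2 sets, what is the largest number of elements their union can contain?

Choosing B1, B6 covers {0, 1, 2, 5, 6, 7, 8, 9} — 8 elements.
No choice of 2 sets does better; here 3, 4 are left uncovered.

8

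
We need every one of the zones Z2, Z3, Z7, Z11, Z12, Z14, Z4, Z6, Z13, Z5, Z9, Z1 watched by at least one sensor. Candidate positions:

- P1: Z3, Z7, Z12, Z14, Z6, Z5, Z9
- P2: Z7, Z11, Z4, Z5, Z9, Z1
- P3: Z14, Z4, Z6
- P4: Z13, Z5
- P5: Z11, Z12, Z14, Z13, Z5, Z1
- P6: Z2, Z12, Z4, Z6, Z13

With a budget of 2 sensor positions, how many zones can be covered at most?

10

Choosing P1, P2 covers {Z3, Z7, Z11, Z12, Z14, Z4, Z6, Z5, Z9, Z1} — 10 zones.
No choice of 2 sensor positions does better; here Z2, Z13 are left uncovered.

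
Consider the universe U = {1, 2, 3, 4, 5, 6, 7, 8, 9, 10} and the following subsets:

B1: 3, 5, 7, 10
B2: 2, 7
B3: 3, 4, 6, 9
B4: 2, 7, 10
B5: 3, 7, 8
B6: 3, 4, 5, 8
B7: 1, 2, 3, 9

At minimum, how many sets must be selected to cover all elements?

B1, B3, B5, B7 together cover {1, 2, 3, 4, 5, 6, 7, 8, 9, 10} — every element.
No 3 of the 7 sets cover everything (all 35 triples fall short), so 4 is minimum.

4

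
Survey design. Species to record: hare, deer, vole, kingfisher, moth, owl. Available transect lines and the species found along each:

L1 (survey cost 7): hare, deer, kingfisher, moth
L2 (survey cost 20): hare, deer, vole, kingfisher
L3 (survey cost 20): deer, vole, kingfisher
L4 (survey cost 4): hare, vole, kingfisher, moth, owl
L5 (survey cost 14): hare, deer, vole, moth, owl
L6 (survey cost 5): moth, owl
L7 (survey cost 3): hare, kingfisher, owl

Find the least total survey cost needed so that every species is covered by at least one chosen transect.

11

L1, L4 cover every species at survey cost 7 + 4 = 11.
Any cover uses at least 2 transects; among all covering selections none totals below 11.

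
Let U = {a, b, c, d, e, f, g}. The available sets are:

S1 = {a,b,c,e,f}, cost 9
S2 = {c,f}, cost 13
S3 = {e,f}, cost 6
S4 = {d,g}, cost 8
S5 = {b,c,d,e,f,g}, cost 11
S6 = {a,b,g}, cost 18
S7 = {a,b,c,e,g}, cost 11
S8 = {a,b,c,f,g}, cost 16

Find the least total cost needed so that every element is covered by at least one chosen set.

S1, S4 cover every element at cost 9 + 8 = 17.
Any cover uses at least 2 sets; among all covering selections none totals below 17.

17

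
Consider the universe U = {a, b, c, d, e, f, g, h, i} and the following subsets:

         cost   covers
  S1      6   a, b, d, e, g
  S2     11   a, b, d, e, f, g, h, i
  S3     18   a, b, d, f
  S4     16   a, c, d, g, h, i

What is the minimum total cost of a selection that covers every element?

S2, S4 cover every element at cost 11 + 16 = 27.
Any cover uses at least 2 sets; among all covering selections none totals below 27.

27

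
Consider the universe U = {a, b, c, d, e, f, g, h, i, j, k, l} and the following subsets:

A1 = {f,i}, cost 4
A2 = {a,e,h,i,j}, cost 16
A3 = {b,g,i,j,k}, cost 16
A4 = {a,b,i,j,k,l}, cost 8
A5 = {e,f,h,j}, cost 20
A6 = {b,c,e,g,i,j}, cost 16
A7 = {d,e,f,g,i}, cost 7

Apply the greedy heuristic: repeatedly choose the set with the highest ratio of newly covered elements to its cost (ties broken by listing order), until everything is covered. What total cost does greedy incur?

Pick 1: A4 adds 6 new (a, b, i, j, k, l) at cost 8 (ratio 6/8).
Pick 2: A7 adds 4 new (d, e, f, g) at cost 7 (ratio 4/7).
Pick 3: A2 adds 1 new (h) at cost 16 (ratio 1/16).
Pick 4: A6 adds 1 new (c) at cost 16 (ratio 1/16).
Greedy total cost: 8 + 7 + 16 + 16 = 47.

47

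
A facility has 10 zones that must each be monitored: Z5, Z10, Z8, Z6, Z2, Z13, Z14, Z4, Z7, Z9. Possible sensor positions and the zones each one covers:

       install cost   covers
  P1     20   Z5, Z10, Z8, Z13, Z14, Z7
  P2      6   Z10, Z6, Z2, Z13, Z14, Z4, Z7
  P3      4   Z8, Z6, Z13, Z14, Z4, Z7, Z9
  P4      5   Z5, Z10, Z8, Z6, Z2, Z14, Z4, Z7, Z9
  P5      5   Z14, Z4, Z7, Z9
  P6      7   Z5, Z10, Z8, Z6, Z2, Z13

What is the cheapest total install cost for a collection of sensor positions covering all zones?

9

P3, P4 cover every zone at install cost 4 + 5 = 9.
Any cover uses at least 2 sensor positions; among all covering selections none totals below 9.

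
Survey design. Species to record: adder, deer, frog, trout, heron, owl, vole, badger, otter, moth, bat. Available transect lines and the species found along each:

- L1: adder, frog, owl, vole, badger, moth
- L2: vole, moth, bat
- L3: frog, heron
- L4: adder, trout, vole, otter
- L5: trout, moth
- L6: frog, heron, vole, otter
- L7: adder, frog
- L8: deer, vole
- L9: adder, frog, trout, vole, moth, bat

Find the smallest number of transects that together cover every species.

4

L1, L6, L8, L9 together cover {adder, deer, frog, trout, heron, owl, vole, badger, otter, moth, bat} — every species.
No 3 of the 9 transects cover everything (all 84 triples fall short), so 4 is minimum.
Greedy (largest uncovered first) would take L1, L4, L2, L3, L8 — 5 transects — but 4 suffice.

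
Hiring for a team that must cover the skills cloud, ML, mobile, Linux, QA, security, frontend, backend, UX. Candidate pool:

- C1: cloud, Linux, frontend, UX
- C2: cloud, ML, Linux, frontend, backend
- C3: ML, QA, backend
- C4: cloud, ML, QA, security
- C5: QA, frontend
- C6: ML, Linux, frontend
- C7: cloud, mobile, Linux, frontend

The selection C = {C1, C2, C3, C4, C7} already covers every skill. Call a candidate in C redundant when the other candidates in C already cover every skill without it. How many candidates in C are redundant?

2

Drop C1: UX uncovered — not redundant.
Drop C2: the rest still cover every skill — redundant.
Drop C3: the rest still cover every skill — redundant.
Drop C4: security uncovered — not redundant.
Drop C7: mobile uncovered — not redundant.
2 redundant: C2, C3.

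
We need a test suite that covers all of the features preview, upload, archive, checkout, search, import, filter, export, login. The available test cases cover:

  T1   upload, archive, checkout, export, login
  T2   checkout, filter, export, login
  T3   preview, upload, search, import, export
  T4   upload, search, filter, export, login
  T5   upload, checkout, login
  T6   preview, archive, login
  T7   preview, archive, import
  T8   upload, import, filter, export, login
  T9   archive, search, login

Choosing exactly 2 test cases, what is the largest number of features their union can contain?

8

Choosing T1, T3 covers {preview, upload, archive, checkout, search, import, export, login} — 8 features.
No choice of 2 test cases does better; here filter is left uncovered.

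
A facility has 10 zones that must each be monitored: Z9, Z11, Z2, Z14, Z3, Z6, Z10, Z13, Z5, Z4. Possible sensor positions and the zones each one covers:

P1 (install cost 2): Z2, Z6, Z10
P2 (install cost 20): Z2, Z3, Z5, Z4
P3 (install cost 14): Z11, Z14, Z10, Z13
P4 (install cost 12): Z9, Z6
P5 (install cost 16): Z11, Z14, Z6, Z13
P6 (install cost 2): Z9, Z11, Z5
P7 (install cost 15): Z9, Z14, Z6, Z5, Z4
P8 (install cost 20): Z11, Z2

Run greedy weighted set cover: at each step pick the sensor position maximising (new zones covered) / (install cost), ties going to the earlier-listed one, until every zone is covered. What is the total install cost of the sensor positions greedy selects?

38

Pick 1: P1 adds 3 new (Z2, Z6, Z10) at install cost 2 (ratio 3/2).
Pick 2: P6 adds 3 new (Z9, Z11, Z5) at install cost 2 (ratio 3/2).
Pick 3: P3 adds 2 new (Z14, Z13) at install cost 14 (ratio 2/14).
Pick 4: P2 adds 2 new (Z3, Z4) at install cost 20 (ratio 2/20).
Greedy total install cost: 2 + 2 + 14 + 20 = 38.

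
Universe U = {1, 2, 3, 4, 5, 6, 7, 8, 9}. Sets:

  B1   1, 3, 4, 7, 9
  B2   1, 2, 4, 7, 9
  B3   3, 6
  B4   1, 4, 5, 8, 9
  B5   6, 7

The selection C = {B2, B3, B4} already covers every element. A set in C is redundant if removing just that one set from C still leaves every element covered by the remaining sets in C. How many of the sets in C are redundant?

0

Drop B2: 2, 7 uncovered — not redundant.
Drop B3: 3, 6 uncovered — not redundant.
Drop B4: 5, 8 uncovered — not redundant.
None of the sets in C is redundant.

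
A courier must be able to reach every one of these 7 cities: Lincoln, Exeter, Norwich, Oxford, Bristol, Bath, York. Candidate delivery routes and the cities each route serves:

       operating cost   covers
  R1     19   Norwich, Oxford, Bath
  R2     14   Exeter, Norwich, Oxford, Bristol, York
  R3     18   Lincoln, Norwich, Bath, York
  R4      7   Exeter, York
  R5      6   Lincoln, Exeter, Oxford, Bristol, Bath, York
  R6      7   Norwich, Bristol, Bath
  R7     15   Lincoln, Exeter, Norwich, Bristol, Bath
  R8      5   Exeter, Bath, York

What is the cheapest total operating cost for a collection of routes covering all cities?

R5, R6 cover every city at operating cost 6 + 7 = 13.
Any cover uses at least 2 routes; among all covering selections none totals below 13.

13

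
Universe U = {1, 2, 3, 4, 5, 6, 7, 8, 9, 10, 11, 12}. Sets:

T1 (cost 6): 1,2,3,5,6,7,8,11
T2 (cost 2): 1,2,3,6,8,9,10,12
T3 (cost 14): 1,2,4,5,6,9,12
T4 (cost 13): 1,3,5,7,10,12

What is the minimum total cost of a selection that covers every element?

T1, T2, T3 cover every element at cost 6 + 2 + 14 = 22.
Any cover uses at least 3 sets; among all covering selections none totals below 22.

22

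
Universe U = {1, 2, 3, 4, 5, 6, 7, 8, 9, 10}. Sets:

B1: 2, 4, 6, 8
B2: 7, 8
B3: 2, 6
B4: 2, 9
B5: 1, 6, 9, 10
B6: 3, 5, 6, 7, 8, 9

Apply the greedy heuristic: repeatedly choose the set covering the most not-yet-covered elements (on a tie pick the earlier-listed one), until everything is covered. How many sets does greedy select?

3

Pick 1: B6 covers 6 new elements (3, 5, 6, 7, 8, 9).
Pick 2: B1 covers 2 new elements (2, 4).
Pick 3: B5 covers 2 new elements (1, 10).
Greedy uses 3 sets.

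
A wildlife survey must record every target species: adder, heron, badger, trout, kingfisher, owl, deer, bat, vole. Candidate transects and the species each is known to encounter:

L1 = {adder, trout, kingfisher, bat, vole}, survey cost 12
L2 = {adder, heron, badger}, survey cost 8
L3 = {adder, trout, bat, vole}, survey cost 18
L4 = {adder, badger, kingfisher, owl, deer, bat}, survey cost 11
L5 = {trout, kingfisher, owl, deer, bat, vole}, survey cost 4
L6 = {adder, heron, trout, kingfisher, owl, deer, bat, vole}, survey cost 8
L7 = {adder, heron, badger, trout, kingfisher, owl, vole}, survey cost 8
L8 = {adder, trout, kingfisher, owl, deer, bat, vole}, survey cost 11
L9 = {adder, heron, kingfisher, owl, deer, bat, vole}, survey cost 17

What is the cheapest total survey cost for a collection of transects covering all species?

12

L2, L5 cover every species at survey cost 8 + 4 = 12.
Any cover uses at least 2 transects; among all covering selections none totals below 12.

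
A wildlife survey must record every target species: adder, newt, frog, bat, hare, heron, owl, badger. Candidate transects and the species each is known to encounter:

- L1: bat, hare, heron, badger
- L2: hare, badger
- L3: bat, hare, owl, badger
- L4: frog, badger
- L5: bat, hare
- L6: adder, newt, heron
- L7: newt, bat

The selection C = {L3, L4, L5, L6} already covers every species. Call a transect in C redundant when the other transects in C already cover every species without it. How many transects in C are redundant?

1

Drop L3: owl uncovered — not redundant.
Drop L4: frog uncovered — not redundant.
Drop L5: the rest still cover every species — redundant.
Drop L6: adder, newt, heron uncovered — not redundant.
1 redundant: L5.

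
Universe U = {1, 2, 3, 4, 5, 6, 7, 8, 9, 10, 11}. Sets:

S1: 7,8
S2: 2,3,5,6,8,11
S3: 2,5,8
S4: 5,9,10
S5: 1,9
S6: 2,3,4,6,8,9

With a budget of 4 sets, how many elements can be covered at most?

Choosing S1, S2, S4, S5 covers {1, 2, 3, 5, 6, 7, 8, 9, 10, 11} — 10 elements.
No choice of 4 sets does better; here 4 is left uncovered.

10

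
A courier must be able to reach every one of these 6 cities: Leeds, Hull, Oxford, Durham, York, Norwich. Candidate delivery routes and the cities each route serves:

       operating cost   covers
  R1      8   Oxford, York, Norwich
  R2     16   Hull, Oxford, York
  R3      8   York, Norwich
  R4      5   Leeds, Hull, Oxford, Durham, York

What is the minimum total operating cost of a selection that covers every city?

13

R1, R4 cover every city at operating cost 8 + 5 = 13.
Any cover uses at least 2 routes; among all covering selections none totals below 13.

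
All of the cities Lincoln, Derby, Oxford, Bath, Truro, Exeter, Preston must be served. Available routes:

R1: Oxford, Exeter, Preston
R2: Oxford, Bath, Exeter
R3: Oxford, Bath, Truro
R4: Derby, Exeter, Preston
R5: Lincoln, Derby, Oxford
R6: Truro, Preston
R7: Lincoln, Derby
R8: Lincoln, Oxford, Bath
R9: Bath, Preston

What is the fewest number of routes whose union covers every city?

3

R1, R3, R5 together cover {Lincoln, Derby, Oxford, Bath, Truro, Exeter, Preston} — every city.
No 2 of the 9 routes cover everything (all 36 pairs fall short), so 3 is minimum.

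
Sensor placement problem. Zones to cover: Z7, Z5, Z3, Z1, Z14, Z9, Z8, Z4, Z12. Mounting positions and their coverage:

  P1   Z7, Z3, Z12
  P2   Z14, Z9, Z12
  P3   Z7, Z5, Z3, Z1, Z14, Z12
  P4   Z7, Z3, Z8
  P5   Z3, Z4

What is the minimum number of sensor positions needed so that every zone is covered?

4

P2, P3, P4, P5 together cover {Z7, Z5, Z3, Z1, Z14, Z9, Z8, Z4, Z12} — every zone.
No 3 of the 5 sensor positions cover everything (all 10 triples fall short), so 4 is minimum.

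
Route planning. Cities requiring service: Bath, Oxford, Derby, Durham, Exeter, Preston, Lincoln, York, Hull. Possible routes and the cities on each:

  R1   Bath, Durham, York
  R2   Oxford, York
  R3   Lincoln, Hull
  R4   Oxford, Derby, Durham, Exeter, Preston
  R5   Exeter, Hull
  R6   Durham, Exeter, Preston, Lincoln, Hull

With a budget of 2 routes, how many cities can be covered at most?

Choosing R1, R4 covers {Bath, Oxford, Derby, Durham, Exeter, Preston, York} — 7 cities.
No choice of 2 routes does better; here Lincoln, Hull are left uncovered.

7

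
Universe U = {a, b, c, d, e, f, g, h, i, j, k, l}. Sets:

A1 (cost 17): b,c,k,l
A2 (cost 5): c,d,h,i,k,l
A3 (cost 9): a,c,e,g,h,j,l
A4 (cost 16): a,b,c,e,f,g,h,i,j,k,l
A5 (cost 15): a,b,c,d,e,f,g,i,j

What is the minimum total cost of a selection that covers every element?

20

A2, A5 cover every element at cost 5 + 15 = 20.
Any cover uses at least 2 sets; among all covering selections none totals below 20.
Greedy by coverage-per-cost would pick A2, A3, A5 for 29 — worse than the optimum 20.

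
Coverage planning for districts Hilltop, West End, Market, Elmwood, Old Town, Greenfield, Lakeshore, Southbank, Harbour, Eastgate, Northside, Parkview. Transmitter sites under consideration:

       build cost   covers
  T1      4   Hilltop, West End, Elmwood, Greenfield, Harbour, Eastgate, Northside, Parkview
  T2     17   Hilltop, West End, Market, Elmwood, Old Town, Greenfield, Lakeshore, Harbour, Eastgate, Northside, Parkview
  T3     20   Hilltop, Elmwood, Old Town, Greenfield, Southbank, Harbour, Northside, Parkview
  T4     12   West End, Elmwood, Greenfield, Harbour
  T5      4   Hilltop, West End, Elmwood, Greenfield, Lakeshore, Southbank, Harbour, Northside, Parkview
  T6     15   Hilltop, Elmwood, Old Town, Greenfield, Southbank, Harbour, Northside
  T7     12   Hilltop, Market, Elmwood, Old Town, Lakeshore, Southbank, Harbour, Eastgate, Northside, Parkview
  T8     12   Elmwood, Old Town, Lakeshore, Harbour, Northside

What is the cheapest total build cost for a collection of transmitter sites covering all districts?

16

T1, T7 cover every district at build cost 4 + 12 = 16.
Any cover uses at least 2 transmitter sites; among all covering selections none totals below 16.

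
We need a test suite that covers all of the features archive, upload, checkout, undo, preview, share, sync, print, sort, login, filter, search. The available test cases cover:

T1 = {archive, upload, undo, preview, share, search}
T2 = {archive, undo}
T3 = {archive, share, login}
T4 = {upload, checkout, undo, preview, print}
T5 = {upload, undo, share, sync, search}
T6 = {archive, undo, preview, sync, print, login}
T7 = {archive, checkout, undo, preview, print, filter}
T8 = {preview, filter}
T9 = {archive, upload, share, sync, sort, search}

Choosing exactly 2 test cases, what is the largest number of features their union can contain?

Choosing T7, T9 covers {archive, upload, checkout, undo, preview, share, sync, print, sort, filter, search} — 11 features.
No choice of 2 test cases does better; here login is left uncovered.

11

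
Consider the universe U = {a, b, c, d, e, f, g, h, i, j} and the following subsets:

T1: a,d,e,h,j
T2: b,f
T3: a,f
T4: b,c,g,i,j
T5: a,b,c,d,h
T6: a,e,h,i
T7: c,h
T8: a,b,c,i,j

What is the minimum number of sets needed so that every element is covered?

3

T1, T2, T4 together cover {a, b, c, d, e, f, g, h, i, j} — every element.
No 2 of the 8 sets cover everything (all 28 pairs fall short), so 3 is minimum.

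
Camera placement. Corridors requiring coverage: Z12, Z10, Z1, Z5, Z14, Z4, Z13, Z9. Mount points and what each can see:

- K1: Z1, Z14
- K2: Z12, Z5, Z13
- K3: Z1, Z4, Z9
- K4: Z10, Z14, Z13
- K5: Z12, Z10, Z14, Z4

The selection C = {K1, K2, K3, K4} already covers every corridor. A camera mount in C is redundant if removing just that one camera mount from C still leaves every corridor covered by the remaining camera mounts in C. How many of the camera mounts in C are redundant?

1

Drop K1: the rest still cover every corridor — redundant.
Drop K2: Z12, Z5 uncovered — not redundant.
Drop K3: Z4, Z9 uncovered — not redundant.
Drop K4: Z10 uncovered — not redundant.
1 redundant: K1.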